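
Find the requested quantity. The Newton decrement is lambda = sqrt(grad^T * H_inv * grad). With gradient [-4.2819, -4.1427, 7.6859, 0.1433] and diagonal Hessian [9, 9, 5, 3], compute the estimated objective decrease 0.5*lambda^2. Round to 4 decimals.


Step 1: H is diagonal, so H^(-1) * g = [-0.4758, -0.4603, 1.5372, 0.0478].
Step 2: g^T H^(-1) g = sum_i g_i^2 / H_ii
  = (-4.2819)^2/9 + (-4.1427)^2/9 + (7.6859)^2/5 + (0.1433)^2/3
  = 2.0372 + 1.9069 + 11.8146 + 0.0068 = 15.7655
Step 3: Objective decrease = 0.5 * g^T H^(-1) g = 7.8828


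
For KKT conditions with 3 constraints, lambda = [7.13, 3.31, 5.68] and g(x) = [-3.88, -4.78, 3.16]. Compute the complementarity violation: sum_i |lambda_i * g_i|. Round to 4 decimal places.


KKT complementary slackness check:
lambda_1 * g_1 = 7.13 * -3.88 = -27.6644
lambda_2 * g_2 = 3.31 * -4.78 = -15.8218
lambda_3 * g_3 = 5.68 * 3.16 = 17.9488
Total violation = 27.6644 + 15.8218 + 17.9488 = 61.435


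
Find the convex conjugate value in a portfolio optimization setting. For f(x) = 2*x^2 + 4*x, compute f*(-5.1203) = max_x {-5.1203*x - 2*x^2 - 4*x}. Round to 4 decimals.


f*(y) = sup_x {y*x - a*x^2 - b*x} = sup_x {(y-b)*x - a*x^2}
FOC: (y - b) - 2a*x = 0 => x* = (y - b)/(2a)
x* = (-5.1203 - 4)/(2*2) = -2.2801
f*(-5.1203) = (y-b)^2/(4a) = (-5.1203 - 4)^2/(4*2)
= 83.1799/8 = 10.3975


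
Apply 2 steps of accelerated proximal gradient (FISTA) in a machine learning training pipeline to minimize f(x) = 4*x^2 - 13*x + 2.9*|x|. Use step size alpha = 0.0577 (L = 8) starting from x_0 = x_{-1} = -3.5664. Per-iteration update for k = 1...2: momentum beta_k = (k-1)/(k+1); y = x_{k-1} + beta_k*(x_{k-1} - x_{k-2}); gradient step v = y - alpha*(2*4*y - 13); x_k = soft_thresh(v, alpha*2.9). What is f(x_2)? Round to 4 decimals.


FISTA on f(x) = 4*x^2 - 13*x + 2.9*|x|
L = 8, alpha = 0.0577
Iteration 1: beta = 0.0, y = -3.5664 + 0.0*(-3.5664 + 3.5664) = -3.5664
  grad(y) = -41.5312, v = y - alpha*grad = -1.17
  prox(v) = soft_thresh(-1.17, 0.1673) = -1.0027
Iteration 2: beta = 0.3333, y = -1.0027 + 0.3333*(-1.0027 + 3.5664) = -0.1482
  grad(y) = -14.1853, v = y - alpha*grad = 0.6703
  prox(v) = soft_thresh(0.6703, 0.1673) = 0.503
f(x_2) = 4*0.503^2 - 13*0.503 + 2.9*|0.503| = -4.0683


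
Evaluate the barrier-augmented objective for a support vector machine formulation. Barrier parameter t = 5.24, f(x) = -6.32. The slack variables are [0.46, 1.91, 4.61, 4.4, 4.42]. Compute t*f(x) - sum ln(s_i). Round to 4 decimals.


Step 1: Compute log-barrier.
ln values: [-0.7765, 0.6471, 1.5282, 1.4816, 1.4861]
phi = -(-0.7765 + 0.6471 + 1.5282 + 1.4816 + 1.4861) = -4.3665
Step 2: Compute augmented objective.
t*f(x) = 5.24*-6.32 = -33.1168
Total = -33.1168 - 4.3665 = -37.4833


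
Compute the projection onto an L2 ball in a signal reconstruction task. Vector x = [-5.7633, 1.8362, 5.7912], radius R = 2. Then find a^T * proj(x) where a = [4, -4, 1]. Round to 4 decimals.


Step 1: Compute ||x|| (intermediates to 6 decimals).
||x|| = sqrt((-5.7633)^2 + 1.8362^2 + 5.7912^2) = 8.374082
Step 2: Project.
Since ||x|| > R, scale = R/||x|| = 2/8.374082 = 0.238832, proj(x) = scale * x
proj(x) = [-1.37646, 0.438543, 1.383124]
Step 3: Dot product.
a^T * proj(x) = 4*(-1.37646) - 4*0.438543 + 1*1.383124 = -5.8769


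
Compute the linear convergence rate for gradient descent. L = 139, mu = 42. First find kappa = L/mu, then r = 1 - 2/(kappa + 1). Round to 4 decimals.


Step 1: Compute the condition number.
kappa = L/mu = 139/42 = 3.3095
Step 2: Compute the convergence rate.
r = 1 - 2/(kappa + 1) = 1 - 2*mu/(L + mu) = (L - mu)/(L + mu) = 97/181 = 0.5359


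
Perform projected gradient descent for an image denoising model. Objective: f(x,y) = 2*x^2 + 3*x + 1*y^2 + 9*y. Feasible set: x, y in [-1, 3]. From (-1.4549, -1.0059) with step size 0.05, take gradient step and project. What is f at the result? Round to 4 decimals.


Step 1: Compute gradient at (-1.4549, -1.0059).
grad_x = 2*2*-1.4549 + 3 = -2.8196
grad_y = 2*1*-1.0059 + 9 = 6.9882
Step 2: Gradient step.
x_raw = -1.4549 - 0.05*-2.8196 = -1.3139
y_raw = -1.0059 - 0.05*6.9882 = -1.3553
Step 3: Project onto [-1, 3].
x_proj = clip(-1.3139) = -1.0
y_proj = clip(-1.3553) = -1.0
Step 4: Evaluate f.
f(-1.0, -1.0) = -9.0


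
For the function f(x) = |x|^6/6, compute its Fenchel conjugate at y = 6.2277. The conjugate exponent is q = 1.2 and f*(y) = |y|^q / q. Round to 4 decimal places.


The conjugate exponent q satisfies 1/p + 1/q = 1.
p = 6, so q = 6/(6 - 1) = 1.2
|y|^q = 6.2277^1.2 = 8.9783
f*(6.2277) = 8.9783 / 1.2 = 7.4819


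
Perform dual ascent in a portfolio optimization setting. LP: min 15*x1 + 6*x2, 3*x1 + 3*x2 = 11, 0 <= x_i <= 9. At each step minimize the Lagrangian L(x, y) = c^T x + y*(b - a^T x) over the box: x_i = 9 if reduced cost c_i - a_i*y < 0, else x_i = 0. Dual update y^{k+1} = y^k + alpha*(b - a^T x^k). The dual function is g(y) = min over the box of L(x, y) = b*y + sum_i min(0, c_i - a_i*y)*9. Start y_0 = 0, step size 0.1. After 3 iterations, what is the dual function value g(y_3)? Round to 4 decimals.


Dual ascent for LP: min 15*x1 + 6*x2, 3*x1 + 3*x2 = 11, 0 <= x_i <= 9
Step 1: y^k = 0.0, reduced costs: (15.0, 6.0)
  x^k = (0.0, 0.0), subgradient = b - a^T x = 11.0
  y^{k+1} = 0.0 + 0.1*11.0 = 1.1
Step 2: y^k = 1.1, reduced costs: (11.7, 2.7)
  x^k = (0.0, 0.0), subgradient = b - a^T x = 11.0
  y^{k+1} = 1.1 + 0.1*11.0 = 2.2
Step 3: y^k = 2.2, reduced costs: (8.4, -0.6)
  x^k = (0.0, 9.0), subgradient = b - a^T x = -16.0
  y^{k+1} = 2.2 + 0.1*-16.0 = 0.6
Dual objective at y_3 = 0.6: reduced costs (13.2, 4.2), box minimizer x = (0.0, 0.0)
g(y_3) = b*y + (c1 - a1*y)*x1 + (c2 - a2*y)*x2 = 11*0.6 + 13.2*0.0 + 4.2*0.0 = 6.6 + 0.0 + 0.0 = 6.6


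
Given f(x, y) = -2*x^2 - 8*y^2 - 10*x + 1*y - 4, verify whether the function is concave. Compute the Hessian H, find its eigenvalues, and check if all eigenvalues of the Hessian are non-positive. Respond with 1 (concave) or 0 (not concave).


The Hessian of f(x,y) = -2*x^2 - 8*y^2 - 10*x + 1*y - 4 is:
H = [[-4, 0], [0, -16]]
Trace = -4 - 16 = -20
Determinant = -4*-16 - (0)^2 = 64
Discriminant = (-20)^2 - 4*64 = 144.0
Eigenvalues: lambda_1 = -16.0, lambda_2 = -4.0
The function is concave.

1


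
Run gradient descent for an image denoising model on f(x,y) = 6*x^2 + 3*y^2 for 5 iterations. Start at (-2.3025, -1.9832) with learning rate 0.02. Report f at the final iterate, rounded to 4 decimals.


Gradient descent on f(x,y) = 6*x^2 + 3*y^2.
Starting point: (-2.3025, -1.9832), alpha = 0.02
Step 1: grad_x = 2*6*-2.3025 = -27.63, grad_y = 2*3*-1.9832 = -11.8992
  x_1 = -2.3025 - 0.02*-27.63 = -1.7499
  y_1 = -1.9832 - 0.02*-11.8992 = -1.7452
Step 2: grad_x = 2*6*-1.7499 = -20.9988, grad_y = 2*3*-1.7452 = -10.4713
  x_2 = -1.7499 - 0.02*-20.9988 = -1.3299
  y_2 = -1.7452 - 0.02*-10.4713 = -1.5358
Step 3: grad_x = 2*6*-1.3299 = -15.9591, grad_y = 2*3*-1.5358 = -9.2147
  x_3 = -1.3299 - 0.02*-15.9591 = -1.0107
  y_3 = -1.5358 - 0.02*-9.2147 = -1.3515
Step 4: grad_x = 2*6*-1.0107 = -12.1289, grad_y = 2*3*-1.3515 = -8.109
  x_4 = -1.0107 - 0.02*-12.1289 = -0.7682
  y_4 = -1.3515 - 0.02*-8.109 = -1.1893
Step 5: grad_x = 2*6*-0.7682 = -9.218, grad_y = 2*3*-1.1893 = -7.1359
  x_5 = -0.7682 - 0.02*-9.218 = -0.5838
  y_5 = -1.1893 - 0.02*-7.1359 = -1.0466
f(-0.5838, -1.0466) = 6*(-0.5838)^2 + 3*(-1.0466)^2 = 5.3311


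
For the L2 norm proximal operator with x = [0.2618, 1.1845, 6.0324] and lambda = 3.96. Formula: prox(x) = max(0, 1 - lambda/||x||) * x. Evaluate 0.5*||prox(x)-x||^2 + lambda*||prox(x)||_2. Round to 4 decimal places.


Step 1: Compute ||x||.
||x|| = 6.1532
Step 2: Compute scaling factor.
scale = max(0, 1 - 3.96/6.1532) = 0.3564
Step 3: prox(x) = [0.0933, 0.4222, 2.1501]
||prox(x)|| = 2.1932
Step 4: Proximal objective.
0.5*||prox-x||^2 = 7.8408
lambda*||prox|| = 8.6851
Total = 16.5257


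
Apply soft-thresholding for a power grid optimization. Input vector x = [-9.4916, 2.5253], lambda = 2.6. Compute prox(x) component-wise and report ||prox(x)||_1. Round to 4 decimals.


Soft-thresholding with lambda = 2.6:
prox(-9.4916) = sign(-9.4916)*max(|-9.4916| - 2.6, 0) = -6.8916
prox(2.5253) = sign(2.5253)*max(|2.5253| - 2.6, 0) = 0.0
prox(x) = [-6.8916, 0.0]
||prox(x)||_1 = 6.8916 + 0.0 = 6.8916


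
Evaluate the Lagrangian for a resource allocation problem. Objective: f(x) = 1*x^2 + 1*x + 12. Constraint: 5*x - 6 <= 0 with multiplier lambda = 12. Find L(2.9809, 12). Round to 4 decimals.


Step 1: Evaluate f(x).
f(2.9809) = 1*2.9809^2 + 1*2.9809 + 12 = 23.8667
Step 2: Evaluate g(x).
g(2.9809) = 5*2.9809 - 6 = 8.9045
Step 3: Compute Lagrangian.
L = 23.8667 + 12*8.9045 = 130.7207


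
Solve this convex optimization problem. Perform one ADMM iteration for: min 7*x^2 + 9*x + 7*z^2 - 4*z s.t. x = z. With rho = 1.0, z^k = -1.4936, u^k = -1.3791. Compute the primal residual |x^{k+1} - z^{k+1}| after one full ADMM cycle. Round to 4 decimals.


ADMM iteration with rho = 1.0, z^k = -1.4936, u^k = -1.3791
Step 1: x-update.
Minimize 7*x^2 + 9*x + (1.0/2)*(x + 1.4936 - 1.3791)^2
FOC: (2*7 + 1.0)*x = -9 + 1.0*(-1.4936 + 1.3791)
x^{k+1} = -0.6076
Step 2: z-update.
Minimize 7*z^2 - 4*z + (1.0/2)*(-0.6076 - z - 1.3791)^2
FOC: (2*7 + 1.0)*z = 4 + 1.0*(-0.6076 - 1.3791)
z^{k+1} = 0.1342
Step 3: u-update.
u^{k+1} = -1.3791 - 0.6076 - 0.1342 = -2.121
Step 4: Primal residual = |-0.6076 - 0.1342| = 0.7419


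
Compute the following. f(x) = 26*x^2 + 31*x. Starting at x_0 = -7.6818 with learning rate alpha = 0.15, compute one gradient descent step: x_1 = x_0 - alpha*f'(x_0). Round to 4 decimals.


We compute the gradient at x_0 and apply the update.
f'(x) = 52*x + 31
f'(-7.6818) = 52*-7.6818 + 31 = -368.4536
x_1 = -7.6818 - 0.15*-368.4536 = 47.5862


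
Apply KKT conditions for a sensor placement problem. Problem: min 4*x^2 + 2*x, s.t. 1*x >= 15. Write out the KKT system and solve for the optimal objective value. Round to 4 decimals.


Step 1: Try lambda = 0 (constraint inactive).
x_unc = -2/(2*4) = -0.25
Check: 1*-0.25 = -0.25 < 15 -- violated!
Step 2: Constraint must be active: 1*x = 15
x* = 15/1 = 15.0
lambda = (2*4*15.0 + 2)/1 = 122.0
Step 3: Compute optimal value.
f(x*) = 4*15.0^2 + 2*15.0 = 930.0


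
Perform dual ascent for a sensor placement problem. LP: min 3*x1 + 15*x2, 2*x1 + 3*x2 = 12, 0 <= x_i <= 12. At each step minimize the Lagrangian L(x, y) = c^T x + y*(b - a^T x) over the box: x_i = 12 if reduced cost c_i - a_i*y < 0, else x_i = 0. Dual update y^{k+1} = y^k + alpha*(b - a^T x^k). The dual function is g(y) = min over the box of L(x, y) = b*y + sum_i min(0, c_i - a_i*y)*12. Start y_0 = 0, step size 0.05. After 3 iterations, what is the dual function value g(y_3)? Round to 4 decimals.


Dual ascent for LP: min 3*x1 + 15*x2, 2*x1 + 3*x2 = 12, 0 <= x_i <= 12
Step 1: y^k = 0.0, reduced costs: (3.0, 15.0)
  x^k = (0.0, 0.0), subgradient = b - a^T x = 12.0
  y^{k+1} = 0.0 + 0.05*12.0 = 0.6
Step 2: y^k = 0.6, reduced costs: (1.8, 13.2)
  x^k = (0.0, 0.0), subgradient = b - a^T x = 12.0
  y^{k+1} = 0.6 + 0.05*12.0 = 1.2
Step 3: y^k = 1.2, reduced costs: (0.6, 11.4)
  x^k = (0.0, 0.0), subgradient = b - a^T x = 12.0
  y^{k+1} = 1.2 + 0.05*12.0 = 1.8
Dual objective at y_3 = 1.8: reduced costs (-0.6, 9.6), box minimizer x = (12.0, 0.0)
g(y_3) = b*y + (c1 - a1*y)*x1 + (c2 - a2*y)*x2 = 12*1.8 + (-0.6)*12.0 + 9.6*0.0 = 21.6 - 7.2 + 0.0 = 14.4


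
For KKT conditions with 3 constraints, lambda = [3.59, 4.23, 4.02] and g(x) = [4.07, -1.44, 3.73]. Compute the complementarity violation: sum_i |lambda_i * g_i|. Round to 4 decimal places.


KKT complementary slackness check:
lambda_1 * g_1 = 3.59 * 4.07 = 14.6113
lambda_2 * g_2 = 4.23 * -1.44 = -6.0912
lambda_3 * g_3 = 4.02 * 3.73 = 14.9946
Total violation = 14.6113 + 6.0912 + 14.9946 = 35.6971


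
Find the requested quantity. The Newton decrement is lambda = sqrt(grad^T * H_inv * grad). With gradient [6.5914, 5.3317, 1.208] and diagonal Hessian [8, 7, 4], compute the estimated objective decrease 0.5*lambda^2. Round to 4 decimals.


Step 1: H is diagonal, so H^(-1) * g = [0.8239, 0.7617, 0.302].
Step 2: g^T H^(-1) g = sum_i g_i^2 / H_ii
  = (6.5914)^2/8 + (5.3317)^2/7 + (1.208)^2/4
  = 5.4308 + 4.061 + 0.3648 = 9.8566
Step 3: Objective decrease = 0.5 * g^T H^(-1) g = 4.9283


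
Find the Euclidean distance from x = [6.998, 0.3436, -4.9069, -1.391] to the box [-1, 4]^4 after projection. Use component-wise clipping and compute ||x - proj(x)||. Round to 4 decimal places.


Project each component onto [-1, 4].
clip(6.998) = 4.0, clip(0.3436) = 0.3436, clip(-4.9069) = -1.0, clip(-1.391) = -1.0
Projection = [4.0, 0.3436, -1.0, -1.0]
Squared diffs: [8.988, 0.0, 15.2639, 0.1529]
Distance = sqrt(24.4048) = 4.9401


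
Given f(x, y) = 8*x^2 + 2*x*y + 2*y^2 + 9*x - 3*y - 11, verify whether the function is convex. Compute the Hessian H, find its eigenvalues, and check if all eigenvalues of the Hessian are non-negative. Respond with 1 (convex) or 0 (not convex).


The Hessian of f(x,y) = 8*x^2 + 2*x*y + 2*y^2 + 9*x - 3*y - 11 is:
H = [[16, 2], [2, 4]]
Trace = 16 + 4 = 20
Determinant = 16*4 - (2)^2 = 60
Discriminant = (20)^2 - 4*60 = 160.0
Eigenvalues: lambda_1 = 3.6754, lambda_2 = 16.3246
The function is convex.

1


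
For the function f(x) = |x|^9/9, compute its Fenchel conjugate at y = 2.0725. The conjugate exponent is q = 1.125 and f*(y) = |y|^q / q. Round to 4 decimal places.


The conjugate exponent q satisfies 1/p + 1/q = 1.
p = 9, so q = 9/(9 - 1) = 1.125
|y|^q = 2.0725^1.125 = 2.2702
f*(2.0725) = 2.2702 / 1.125 = 2.0179


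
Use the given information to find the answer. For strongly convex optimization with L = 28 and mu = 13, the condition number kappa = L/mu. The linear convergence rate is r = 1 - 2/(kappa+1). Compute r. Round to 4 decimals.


Step 1: Compute the condition number.
kappa = L/mu = 28/13 = 2.1538
Step 2: Compute the convergence rate.
r = 1 - 2/(kappa + 1) = 1 - 2*mu/(L + mu) = (L - mu)/(L + mu) = 15/41 = 0.3659


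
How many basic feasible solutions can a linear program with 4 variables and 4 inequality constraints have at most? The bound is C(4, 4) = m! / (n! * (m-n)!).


Each vertex corresponds to some choice of n active constraints out of m, so the number of vertices is at most C(m, n) = m! / (n!(m-n)!).
m = 4, n = 4
Numerator: 4 * 3 * 2 * 1
Denominator: 4! = 24
C(4, 4) = 1


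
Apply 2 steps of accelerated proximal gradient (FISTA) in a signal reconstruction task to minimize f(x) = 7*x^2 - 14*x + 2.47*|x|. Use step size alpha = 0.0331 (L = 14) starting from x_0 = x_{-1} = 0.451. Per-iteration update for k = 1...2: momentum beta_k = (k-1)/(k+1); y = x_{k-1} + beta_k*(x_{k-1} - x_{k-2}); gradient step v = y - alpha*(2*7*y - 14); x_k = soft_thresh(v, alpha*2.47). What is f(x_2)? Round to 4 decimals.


FISTA on f(x) = 7*x^2 - 14*x + 2.47*|x|
L = 14, alpha = 0.0331
Iteration 1: beta = 0.0, y = 0.451 + 0.0*(0.451 - 0.451) = 0.451
  grad(y) = -7.686, v = y - alpha*grad = 0.7054
  prox(v) = soft_thresh(0.7054, 0.0818) = 0.6236
Iteration 2: beta = 0.3333, y = 0.6236 + 0.3333*(0.6236 - 0.451) = 0.6812
  grad(y) = -4.4632, v = y - alpha*grad = 0.8289
  prox(v) = soft_thresh(0.8289, 0.0818) = 0.7472
f(x_2) = 7*0.7472^2 - 14*0.7472 + 2.47*|0.7472| = -4.707


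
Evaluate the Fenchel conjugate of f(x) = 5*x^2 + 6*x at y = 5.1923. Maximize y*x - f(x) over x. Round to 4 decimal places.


f*(y) = sup_x {y*x - a*x^2 - b*x} = sup_x {(y-b)*x - a*x^2}
FOC: (y - b) - 2a*x = 0 => x* = (y - b)/(2a)
x* = (5.1923 - 6)/(2*5) = -0.0808
f*(5.1923) = (y-b)^2/(4a) = (5.1923 - 6)^2/(4*5)
= 0.6524/20 = 0.0326


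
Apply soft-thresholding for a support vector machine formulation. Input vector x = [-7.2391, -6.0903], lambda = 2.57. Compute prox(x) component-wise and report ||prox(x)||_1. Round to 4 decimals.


Soft-thresholding with lambda = 2.57:
prox(-7.2391) = sign(-7.2391)*max(|-7.2391| - 2.57, 0) = -4.6691
prox(-6.0903) = sign(-6.0903)*max(|-6.0903| - 2.57, 0) = -3.5203
prox(x) = [-4.6691, -3.5203]
||prox(x)||_1 = 4.6691 + 3.5203 = 8.1894


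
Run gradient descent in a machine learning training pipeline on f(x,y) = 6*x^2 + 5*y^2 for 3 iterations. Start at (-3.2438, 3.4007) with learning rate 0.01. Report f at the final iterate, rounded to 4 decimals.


Gradient descent on f(x,y) = 6*x^2 + 5*y^2.
Starting point: (-3.2438, 3.4007), alpha = 0.01
Step 1: grad_x = 2*6*-3.2438 = -38.9256, grad_y = 2*5*3.4007 = 34.007
  x_1 = -3.2438 - 0.01*-38.9256 = -2.8545
  y_1 = 3.4007 - 0.01*34.007 = 3.0606
Step 2: grad_x = 2*6*-2.8545 = -34.2545, grad_y = 2*5*3.0606 = 30.6063
  x_2 = -2.8545 - 0.01*-34.2545 = -2.512
  y_2 = 3.0606 - 0.01*30.6063 = 2.7546
Step 3: grad_x = 2*6*-2.512 = -30.144, grad_y = 2*5*2.7546 = 27.5457
  x_3 = -2.512 - 0.01*-30.144 = -2.2106
  y_3 = 2.7546 - 0.01*27.5457 = 2.4791
f(-2.2106, 2.4791) = 6*(-2.2106)^2 + 5*2.4791^2 = 60.0494


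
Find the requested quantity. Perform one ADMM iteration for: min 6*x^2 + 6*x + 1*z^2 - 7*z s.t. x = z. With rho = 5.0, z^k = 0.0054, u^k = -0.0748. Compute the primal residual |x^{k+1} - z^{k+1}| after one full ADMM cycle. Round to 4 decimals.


ADMM iteration with rho = 5.0, z^k = 0.0054, u^k = -0.0748
Step 1: x-update.
Minimize 6*x^2 + 6*x + (5.0/2)*(x - 0.0054 - 0.0748)^2
FOC: (2*6 + 5.0)*x = -6 + 5.0*(0.0054 + 0.0748)
x^{k+1} = -0.3294
Step 2: z-update.
Minimize 1*z^2 - 7*z + (5.0/2)*(-0.3294 - z - 0.0748)^2
FOC: (2*1 + 5.0)*z = 7 + 5.0*(-0.3294 - 0.0748)
z^{k+1} = 0.7113
Step 3: u-update.
u^{k+1} = -0.0748 - 0.3294 - 0.7113 = -1.1155
Step 4: Primal residual = |-0.3294 - 0.7113| = 1.0407


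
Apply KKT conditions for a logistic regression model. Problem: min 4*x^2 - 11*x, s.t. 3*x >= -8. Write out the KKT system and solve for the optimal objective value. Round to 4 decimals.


Step 1: Try lambda = 0 (constraint inactive).
Stationarity: 2*4*x - 11 = 0
x* = 11/(2*4) = 1.375
Check constraint: 3*1.375 = 4.125 >= -8 -- satisfied.
Step 2: Compute optimal value.
f(x*) = 4*1.375^2 - 11*1.375 = -7.5625


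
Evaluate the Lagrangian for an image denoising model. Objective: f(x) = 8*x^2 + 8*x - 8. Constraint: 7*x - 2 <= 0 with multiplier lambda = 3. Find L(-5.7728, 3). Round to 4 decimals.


Step 1: Evaluate f(x).
f(-5.7728) = 8*(-5.7728)^2 + 8*(-5.7728) - 8 = 212.4194
Step 2: Evaluate g(x).
g(-5.7728) = 7*-5.7728 - 2 = -42.4096
Step 3: Compute Lagrangian.
L = 212.4194 + 3*-42.4096 = 85.1906


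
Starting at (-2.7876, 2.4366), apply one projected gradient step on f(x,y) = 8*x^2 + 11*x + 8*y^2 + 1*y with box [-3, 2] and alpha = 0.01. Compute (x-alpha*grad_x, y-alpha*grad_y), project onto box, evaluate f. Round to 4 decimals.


Step 1: Compute gradient at (-2.7876, 2.4366).
grad_x = 2*8*-2.7876 + 11 = -33.6016
grad_y = 2*8*2.4366 + 1 = 39.9856
Step 2: Gradient step.
x_raw = -2.7876 - 0.01*-33.6016 = -2.4516
y_raw = 2.4366 - 0.01*39.9856 = 2.0367
Step 3: Project onto [-3, 2].
x_proj = clip(-2.4516) = -2.4516
y_proj = clip(2.0367) = 2.0
Step 4: Evaluate f.
f(-2.4516, 2.0) = 55.1147


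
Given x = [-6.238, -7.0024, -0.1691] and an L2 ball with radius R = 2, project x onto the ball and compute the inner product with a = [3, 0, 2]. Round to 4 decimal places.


Step 1: Compute ||x|| (intermediates to 6 decimals).
||x|| = sqrt((-6.238)^2 + (-7.0024)^2 + (-0.1691)^2) = 9.379491
Step 2: Project.
Since ||x|| > R, scale = R/||x|| = 2/9.379491 = 0.213231, proj(x) = scale * x
proj(x) = [-1.330135, -1.493129, -0.036057]
Step 3: Dot product.
a^T * proj(x) = 3*(-1.330135) + 0*(-1.493129) + 2*(-0.036057) = -4.0625


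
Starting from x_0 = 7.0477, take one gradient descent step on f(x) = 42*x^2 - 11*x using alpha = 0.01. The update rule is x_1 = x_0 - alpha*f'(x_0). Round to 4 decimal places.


We compute the gradient at x_0 and apply the update.
f'(x) = 84*x - 11
f'(7.0477) = 84*7.0477 - 11 = 581.0068
x_1 = 7.0477 - 0.01*581.0068 = 1.2376


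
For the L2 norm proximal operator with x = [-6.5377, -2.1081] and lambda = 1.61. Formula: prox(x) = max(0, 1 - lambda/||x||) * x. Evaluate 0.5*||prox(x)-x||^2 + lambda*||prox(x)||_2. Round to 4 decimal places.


Step 1: Compute ||x||.
||x|| = 6.8692
Step 2: Compute scaling factor.
scale = max(0, 1 - 1.61/6.8692) = 0.7656
Step 3: prox(x) = [-5.0054, -1.614]
||prox(x)|| = 5.2592
Step 4: Proximal objective.
0.5*||prox-x||^2 = 1.2961
lambda*||prox|| = 8.4673
Total = 9.7633


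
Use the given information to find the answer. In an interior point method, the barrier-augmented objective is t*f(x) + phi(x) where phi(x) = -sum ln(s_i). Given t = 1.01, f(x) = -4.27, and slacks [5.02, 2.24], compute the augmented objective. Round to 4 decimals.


Step 1: Compute log-barrier.
ln values: [1.6134, 0.8065]
phi = -(1.6134 + 0.8065) = -2.4199
Step 2: Compute augmented objective.
t*f(x) = 1.01*-4.27 = -4.3127
Total = -4.3127 - 2.4199 = -6.7326


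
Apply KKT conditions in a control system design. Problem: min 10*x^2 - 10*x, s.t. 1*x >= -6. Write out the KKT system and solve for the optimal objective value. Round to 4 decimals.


Step 1: Try lambda = 0 (constraint inactive).
Stationarity: 2*10*x - 10 = 0
x* = 10/(2*10) = 0.5
Check constraint: 1*0.5 = 0.5 >= -6 -- satisfied.
Step 2: Compute optimal value.
f(x*) = 10*0.5^2 - 10*0.5 = -2.5


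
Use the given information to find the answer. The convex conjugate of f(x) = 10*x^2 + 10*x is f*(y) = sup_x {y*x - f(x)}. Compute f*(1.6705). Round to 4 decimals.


f*(y) = sup_x {y*x - a*x^2 - b*x} = sup_x {(y-b)*x - a*x^2}
FOC: (y - b) - 2a*x = 0 => x* = (y - b)/(2a)
x* = (1.6705 - 10)/(2*10) = -0.4165
f*(1.6705) = (y-b)^2/(4a) = (1.6705 - 10)^2/(4*10)
= 69.3806/40 = 1.7345


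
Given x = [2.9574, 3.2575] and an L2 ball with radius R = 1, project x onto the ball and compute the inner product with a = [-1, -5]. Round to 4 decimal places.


Step 1: Compute ||x|| (intermediates to 6 decimals).
||x|| = sqrt(2.9574^2 + 3.2575^2) = 4.399718
Step 2: Project.
Since ||x|| > R, scale = R/||x|| = 1/4.399718 = 0.227287, proj(x) = scale * x
proj(x) = [0.672179, 0.740387]
Step 3: Dot product.
a^T * proj(x) = -1*0.672179 - 5*0.740387 = -4.3741


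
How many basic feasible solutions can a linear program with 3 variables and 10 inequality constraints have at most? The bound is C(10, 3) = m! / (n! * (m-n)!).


Each vertex corresponds to some choice of n active constraints out of m, so the number of vertices is at most C(m, n) = m! / (n!(m-n)!).
m = 10, n = 3
Numerator: 10 * 9 * 8
Denominator: 3! = 6
C(10, 3) = 120


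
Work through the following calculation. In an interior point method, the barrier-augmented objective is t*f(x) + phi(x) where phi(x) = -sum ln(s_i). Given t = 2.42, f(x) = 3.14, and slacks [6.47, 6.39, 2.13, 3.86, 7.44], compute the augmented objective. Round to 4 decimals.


Step 1: Compute log-barrier.
ln values: [1.8672, 1.8547, 0.7561, 1.3507, 2.0069]
phi = -(1.8672 + 1.8547 + 0.7561 + 1.3507 + 2.0069) = -7.8356
Step 2: Compute augmented objective.
t*f(x) = 2.42*3.14 = 7.5988
Total = 7.5988 - 7.8356 = -0.2368


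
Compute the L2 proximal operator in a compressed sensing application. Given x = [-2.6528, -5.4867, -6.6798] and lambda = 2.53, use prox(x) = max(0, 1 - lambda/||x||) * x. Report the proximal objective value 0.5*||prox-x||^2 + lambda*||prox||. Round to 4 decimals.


Step 1: Compute ||x||.
||x|| = 9.0422
Step 2: Compute scaling factor.
scale = max(0, 1 - 2.53/9.0422) = 0.7202
Step 3: prox(x) = [-1.9105, -3.9515, -4.8108]
||prox(x)|| = 6.5122
Step 4: Proximal objective.
0.5*||prox-x||^2 = 3.2005
lambda*||prox|| = 16.4759
Total = 19.6763


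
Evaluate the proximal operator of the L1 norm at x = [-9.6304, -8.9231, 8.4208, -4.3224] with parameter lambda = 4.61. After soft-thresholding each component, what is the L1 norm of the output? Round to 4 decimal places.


Soft-thresholding with lambda = 4.61:
prox(-9.6304) = sign(-9.6304)*max(|-9.6304| - 4.61, 0) = -5.0204
prox(-8.9231) = sign(-8.9231)*max(|-8.9231| - 4.61, 0) = -4.3131
prox(8.4208) = sign(8.4208)*max(|8.4208| - 4.61, 0) = 3.8108
prox(-4.3224) = sign(-4.3224)*max(|-4.3224| - 4.61, 0) = 0.0
prox(x) = [-5.0204, -4.3131, 3.8108, 0.0]
||prox(x)||_1 = 5.0204 + 4.3131 + 3.8108 + 0.0 = 13.1443


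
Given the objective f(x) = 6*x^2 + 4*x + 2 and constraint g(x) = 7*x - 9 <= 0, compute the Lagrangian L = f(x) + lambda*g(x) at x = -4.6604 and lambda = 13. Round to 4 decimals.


Step 1: Evaluate f(x).
f(-4.6604) = 6*(-4.6604)^2 + 4*(-4.6604) + 2 = 113.6744
Step 2: Evaluate g(x).
g(-4.6604) = 7*-4.6604 - 9 = -41.6228
Step 3: Compute Lagrangian.
L = 113.6744 + 13*-41.6228 = -427.422


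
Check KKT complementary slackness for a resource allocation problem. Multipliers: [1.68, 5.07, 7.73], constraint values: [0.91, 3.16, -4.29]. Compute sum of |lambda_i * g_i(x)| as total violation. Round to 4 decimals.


KKT complementary slackness check:
lambda_1 * g_1 = 1.68 * 0.91 = 1.5288
lambda_2 * g_2 = 5.07 * 3.16 = 16.0212
lambda_3 * g_3 = 7.73 * -4.29 = -33.1617
Total violation = 1.5288 + 16.0212 + 33.1617 = 50.7117


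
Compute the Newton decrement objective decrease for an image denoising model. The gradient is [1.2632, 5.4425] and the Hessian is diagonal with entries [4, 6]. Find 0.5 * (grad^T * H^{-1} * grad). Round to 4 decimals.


Step 1: H is diagonal, so H^(-1) * g = [0.3158, 0.9071].
Step 2: g^T H^(-1) g = sum_i g_i^2 / H_ii
  = (1.2632)^2/4 + (5.4425)^2/6
  = 0.3989 + 4.9368 = 5.3357
Step 3: Objective decrease = 0.5 * g^T H^(-1) g = 2.6679


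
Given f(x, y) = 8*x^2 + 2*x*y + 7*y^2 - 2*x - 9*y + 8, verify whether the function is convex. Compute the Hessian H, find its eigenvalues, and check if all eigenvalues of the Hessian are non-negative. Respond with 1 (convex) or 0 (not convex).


The Hessian of f(x,y) = 8*x^2 + 2*x*y + 7*y^2 - 2*x - 9*y + 8 is:
H = [[16, 2], [2, 14]]
Trace = 16 + 14 = 30
Determinant = 16*14 - (2)^2 = 220
Discriminant = (30)^2 - 4*220 = 20.0
Eigenvalues: lambda_1 = 12.7639, lambda_2 = 17.2361
The function is convex.

1


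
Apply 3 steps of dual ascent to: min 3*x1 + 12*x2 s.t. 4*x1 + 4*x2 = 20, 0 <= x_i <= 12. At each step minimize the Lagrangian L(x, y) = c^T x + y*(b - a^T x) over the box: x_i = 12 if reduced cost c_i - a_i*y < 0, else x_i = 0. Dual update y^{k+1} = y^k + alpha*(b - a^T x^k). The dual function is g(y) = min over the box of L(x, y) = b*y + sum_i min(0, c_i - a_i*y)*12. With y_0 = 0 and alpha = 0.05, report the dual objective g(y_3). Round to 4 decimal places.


Dual ascent for LP: min 3*x1 + 12*x2, 4*x1 + 4*x2 = 20, 0 <= x_i <= 12
Step 1: y^k = 0.0, reduced costs: (3.0, 12.0)
  x^k = (0.0, 0.0), subgradient = b - a^T x = 20.0
  y^{k+1} = 0.0 + 0.05*20.0 = 1.0
Step 2: y^k = 1.0, reduced costs: (-1.0, 8.0)
  x^k = (12.0, 0.0), subgradient = b - a^T x = -28.0
  y^{k+1} = 1.0 + 0.05*-28.0 = -0.4
Step 3: y^k = -0.4, reduced costs: (4.6, 13.6)
  x^k = (0.0, 0.0), subgradient = b - a^T x = 20.0
  y^{k+1} = -0.4 + 0.05*20.0 = 0.6
Dual objective at y_3 = 0.6: reduced costs (0.6, 9.6), box minimizer x = (0.0, 0.0)
g(y_3) = b*y + (c1 - a1*y)*x1 + (c2 - a2*y)*x2 = 20*0.6 + 0.6*0.0 + 9.6*0.0 = 12.0 + 0.0 + 0.0 = 12.0


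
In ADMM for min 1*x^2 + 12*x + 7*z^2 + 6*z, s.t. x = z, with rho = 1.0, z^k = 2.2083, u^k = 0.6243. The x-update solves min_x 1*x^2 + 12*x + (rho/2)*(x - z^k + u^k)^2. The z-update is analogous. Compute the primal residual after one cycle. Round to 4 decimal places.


ADMM iteration with rho = 1.0, z^k = 2.2083, u^k = 0.6243
Step 1: x-update.
Minimize 1*x^2 + 12*x + (1.0/2)*(x - 2.2083 + 0.6243)^2
FOC: (2*1 + 1.0)*x = -12 + 1.0*(2.2083 - 0.6243)
x^{k+1} = -3.472
Step 2: z-update.
Minimize 7*z^2 + 6*z + (1.0/2)*(-3.472 - z + 0.6243)^2
FOC: (2*7 + 1.0)*z = -6 + 1.0*(-3.472 + 0.6243)
z^{k+1} = -0.5898
Step 3: u-update.
u^{k+1} = 0.6243 - 3.472 + 0.5898 = -2.2579
Step 4: Primal residual = |-3.472 + 0.5898| = 2.8822


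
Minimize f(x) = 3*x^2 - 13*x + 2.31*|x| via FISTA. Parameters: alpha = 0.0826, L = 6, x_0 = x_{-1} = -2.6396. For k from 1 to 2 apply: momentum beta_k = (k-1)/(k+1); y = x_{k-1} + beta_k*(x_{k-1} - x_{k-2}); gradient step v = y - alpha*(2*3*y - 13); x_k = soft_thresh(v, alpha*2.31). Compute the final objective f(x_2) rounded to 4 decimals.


FISTA on f(x) = 3*x^2 - 13*x + 2.31*|x|
L = 6, alpha = 0.0826
Iteration 1: beta = 0.0, y = -2.6396 + 0.0*(-2.6396 + 2.6396) = -2.6396
  grad(y) = -28.8376, v = y - alpha*grad = -0.2576
  prox(v) = soft_thresh(-0.2576, 0.1908) = -0.0668
Iteration 2: beta = 0.3333, y = -0.0668 + 0.3333*(-0.0668 + 2.6396) = 0.7908
  grad(y) = -8.2553, v = y - alpha*grad = 1.4727
  prox(v) = soft_thresh(1.4727, 0.1908) = 1.2819
f(x_2) = 3*1.2819^2 - 13*1.2819 + 2.31*|1.2819| = -8.7736


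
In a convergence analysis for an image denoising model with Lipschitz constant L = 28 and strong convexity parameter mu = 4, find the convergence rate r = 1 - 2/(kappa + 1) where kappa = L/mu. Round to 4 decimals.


Step 1: Compute the condition number.
kappa = L/mu = 28/4 = 7.0
Step 2: Compute the convergence rate.
r = 1 - 2/(kappa + 1) = 1 - 2*mu/(L + mu) = (L - mu)/(L + mu) = 24/32 = 0.75


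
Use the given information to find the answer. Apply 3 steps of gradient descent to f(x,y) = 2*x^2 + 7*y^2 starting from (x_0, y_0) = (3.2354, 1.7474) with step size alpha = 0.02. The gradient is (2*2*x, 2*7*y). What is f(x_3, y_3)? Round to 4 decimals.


Gradient descent on f(x,y) = 2*x^2 + 7*y^2.
Starting point: (3.2354, 1.7474), alpha = 0.02
Step 1: grad_x = 2*2*3.2354 = 12.9416, grad_y = 2*7*1.7474 = 24.4636
  x_1 = 3.2354 - 0.02*12.9416 = 2.9766
  y_1 = 1.7474 - 0.02*24.4636 = 1.2581
Step 2: grad_x = 2*2*2.9766 = 11.9063, grad_y = 2*7*1.2581 = 17.6138
  x_2 = 2.9766 - 0.02*11.9063 = 2.7384
  y_2 = 1.2581 - 0.02*17.6138 = 0.9059
Step 3: grad_x = 2*2*2.7384 = 10.9538, grad_y = 2*7*0.9059 = 12.6819
  x_3 = 2.7384 - 0.02*10.9538 = 2.5194
  y_3 = 0.9059 - 0.02*12.6819 = 0.6522
f(2.5194, 0.6522) = 2*2.5194^2 + 7*0.6522^2 = 15.6721


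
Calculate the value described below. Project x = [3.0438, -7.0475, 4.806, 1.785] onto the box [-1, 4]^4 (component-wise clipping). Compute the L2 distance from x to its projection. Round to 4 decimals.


Project each component onto [-1, 4].
clip(3.0438) = 3.0438, clip(-7.0475) = -1.0, clip(4.806) = 4.0, clip(1.785) = 1.785
Projection = [3.0438, -1.0, 4.0, 1.785]
Squared diffs: [0.0, 36.5723, 0.6496, 0.0]
Distance = sqrt(37.2219) = 6.101


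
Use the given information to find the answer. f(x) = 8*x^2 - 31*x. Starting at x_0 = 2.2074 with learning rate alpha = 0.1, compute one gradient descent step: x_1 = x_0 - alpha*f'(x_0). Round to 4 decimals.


We compute the gradient at x_0 and apply the update.
f'(x) = 16*x - 31
f'(2.2074) = 16*2.2074 - 31 = 4.3184
x_1 = 2.2074 - 0.1*4.3184 = 1.7756


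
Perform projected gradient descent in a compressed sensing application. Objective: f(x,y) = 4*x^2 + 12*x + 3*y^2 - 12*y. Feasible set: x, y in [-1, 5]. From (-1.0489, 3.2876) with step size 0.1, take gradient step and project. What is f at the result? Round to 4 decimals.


Step 1: Compute gradient at (-1.0489, 3.2876).
grad_x = 2*4*-1.0489 + 12 = 3.6088
grad_y = 2*3*3.2876 - 12 = 7.7256
Step 2: Gradient step.
x_raw = -1.0489 - 0.1*3.6088 = -1.4098
y_raw = 3.2876 - 0.1*7.7256 = 2.515
Step 3: Project onto [-1, 5].
x_proj = clip(-1.4098) = -1.0
y_proj = clip(2.515) = 2.515
Step 4: Evaluate f.
f(-1.0, 2.515) = -19.2042


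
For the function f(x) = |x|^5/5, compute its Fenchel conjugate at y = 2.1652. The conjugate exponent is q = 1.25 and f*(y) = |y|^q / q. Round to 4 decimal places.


The conjugate exponent q satisfies 1/p + 1/q = 1.
p = 5, so q = 5/(5 - 1) = 1.25
|y|^q = 2.1652^1.25 = 2.6265
f*(2.1652) = 2.6265 / 1.25 = 2.1012


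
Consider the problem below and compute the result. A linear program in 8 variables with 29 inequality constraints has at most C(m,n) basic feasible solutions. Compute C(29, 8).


Each vertex corresponds to some choice of n active constraints out of m, so the number of vertices is at most C(m, n) = m! / (n!(m-n)!).
m = 29, n = 8
Numerator: 29 * 28 * 27 * 26 * 25 * 24 * 23 * 22
Denominator: 8! = 40320
C(29, 8) = 4292145


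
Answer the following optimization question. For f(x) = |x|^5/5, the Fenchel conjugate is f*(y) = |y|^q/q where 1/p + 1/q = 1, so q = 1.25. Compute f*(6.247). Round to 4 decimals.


The conjugate exponent q satisfies 1/p + 1/q = 1.
p = 5, so q = 5/(5 - 1) = 1.25
|y|^q = 6.247^1.25 = 9.8762
f*(6.247) = 9.8762 / 1.25 = 7.901


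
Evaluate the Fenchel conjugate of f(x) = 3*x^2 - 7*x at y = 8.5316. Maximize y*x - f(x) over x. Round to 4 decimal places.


f*(y) = sup_x {y*x - a*x^2 - b*x} = sup_x {(y-b)*x - a*x^2}
FOC: (y - b) - 2a*x = 0 => x* = (y - b)/(2a)
x* = (8.5316 + 7)/(2*3) = 2.5886
f*(8.5316) = (y-b)^2/(4a) = (8.5316 + 7)^2/(4*3)
= 241.2306/12 = 20.1025


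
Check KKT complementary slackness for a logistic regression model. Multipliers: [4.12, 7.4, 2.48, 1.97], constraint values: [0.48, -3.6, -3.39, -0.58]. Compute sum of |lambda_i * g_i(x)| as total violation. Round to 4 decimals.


KKT complementary slackness check:
lambda_1 * g_1 = 4.12 * 0.48 = 1.9776
lambda_2 * g_2 = 7.4 * -3.6 = -26.64
lambda_3 * g_3 = 2.48 * -3.39 = -8.4072
lambda_4 * g_4 = 1.97 * -0.58 = -1.1426
Total violation = 1.9776 + 26.64 + 8.4072 + 1.1426 = 38.1674


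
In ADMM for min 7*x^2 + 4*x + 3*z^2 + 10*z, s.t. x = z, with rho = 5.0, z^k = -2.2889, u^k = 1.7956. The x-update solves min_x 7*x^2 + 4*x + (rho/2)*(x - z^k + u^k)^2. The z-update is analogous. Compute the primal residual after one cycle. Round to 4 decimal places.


ADMM iteration with rho = 5.0, z^k = -2.2889, u^k = 1.7956
Step 1: x-update.
Minimize 7*x^2 + 4*x + (5.0/2)*(x + 2.2889 + 1.7956)^2
FOC: (2*7 + 5.0)*x = -4 + 5.0*(-2.2889 - 1.7956)
x^{k+1} = -1.2854
Step 2: z-update.
Minimize 3*z^2 + 10*z + (5.0/2)*(-1.2854 - z + 1.7956)^2
FOC: (2*3 + 5.0)*z = -10 + 5.0*(-1.2854 + 1.7956)
z^{k+1} = -0.6772
Step 3: u-update.
u^{k+1} = 1.7956 - 1.2854 + 0.6772 = 1.1874
Step 4: Primal residual = |-1.2854 + 0.6772| = 0.6082


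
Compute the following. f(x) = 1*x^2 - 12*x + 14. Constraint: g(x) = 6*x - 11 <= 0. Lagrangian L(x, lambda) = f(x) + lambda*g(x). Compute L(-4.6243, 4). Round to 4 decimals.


Step 1: Evaluate f(x).
f(-4.6243) = 1*(-4.6243)^2 - 12*(-4.6243) + 14 = 90.8758
Step 2: Evaluate g(x).
g(-4.6243) = 6*-4.6243 - 11 = -38.7458
Step 3: Compute Lagrangian.
L = 90.8758 + 4*-38.7458 = -64.1074


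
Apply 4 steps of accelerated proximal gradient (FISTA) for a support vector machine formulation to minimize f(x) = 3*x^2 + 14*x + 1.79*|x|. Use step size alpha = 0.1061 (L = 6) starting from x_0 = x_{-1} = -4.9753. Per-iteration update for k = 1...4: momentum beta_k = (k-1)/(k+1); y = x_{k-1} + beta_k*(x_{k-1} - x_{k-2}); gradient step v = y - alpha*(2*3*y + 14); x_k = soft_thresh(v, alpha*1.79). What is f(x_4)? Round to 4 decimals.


FISTA on f(x) = 3*x^2 + 14*x + 1.79*|x|
L = 6, alpha = 0.1061
Iteration 1: beta = 0.0, y = -4.9753 + 0.0*(-4.9753 + 4.9753) = -4.9753
  grad(y) = -15.8518, v = y - alpha*grad = -3.2934
  prox(v) = soft_thresh(-3.2934, 0.1899) = -3.1035
Iteration 2: beta = 0.3333, y = -3.1035 + 0.3333*(-3.1035 + 4.9753) = -2.4796
  grad(y) = -0.8774, v = y - alpha*grad = -2.3865
  prox(v) = soft_thresh(-2.3865, 0.1899) = -2.1966
Iteration 3: beta = 0.5, y = -2.1966 + 0.5*(-2.1966 + 3.1035) = -1.7431
  grad(y) = 3.5415, v = y - alpha*grad = -2.1188
  prox(v) = soft_thresh(-2.1188, 0.1899) = -1.9289
Iteration 4: beta = 0.6, y = -1.9289 + 0.6*(-1.9289 + 2.1966) = -1.7683
  grad(y) = 3.39, v = y - alpha*grad = -2.128
  prox(v) = soft_thresh(-2.128, 0.1899) = -1.9381
f(x_4) = 3*(-1.9381)^2 + 14*(-1.9381) + 1.79*|-1.9381| = -12.3955


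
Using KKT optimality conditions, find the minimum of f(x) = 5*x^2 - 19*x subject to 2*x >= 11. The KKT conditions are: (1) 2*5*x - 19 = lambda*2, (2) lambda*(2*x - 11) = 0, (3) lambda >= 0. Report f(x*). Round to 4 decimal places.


Step 1: Try lambda = 0 (constraint inactive).
x_unc = 19/(2*5) = 1.9
Check: 2*1.9 = 3.8 < 11 -- violated!
Step 2: Constraint must be active: 2*x = 11
x* = 11/2 = 5.5
lambda = (2*5*5.5 - 19)/2 = 18.0
Step 3: Compute optimal value.
f(x*) = 5*5.5^2 - 19*5.5 = 46.75


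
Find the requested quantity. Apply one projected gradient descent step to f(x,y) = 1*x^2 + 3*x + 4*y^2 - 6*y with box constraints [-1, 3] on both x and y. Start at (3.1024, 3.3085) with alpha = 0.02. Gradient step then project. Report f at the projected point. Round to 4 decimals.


Step 1: Compute gradient at (3.1024, 3.3085).
grad_x = 2*1*3.1024 + 3 = 9.2048
grad_y = 2*4*3.3085 - 6 = 20.468
Step 2: Gradient step.
x_raw = 3.1024 - 0.02*9.2048 = 2.9183
y_raw = 3.3085 - 0.02*20.468 = 2.8991
Step 3: Project onto [-1, 3].
x_proj = clip(2.9183) = 2.9183
y_proj = clip(2.8991) = 2.8991
Step 4: Evaluate f.
f(2.9183, 2.8991) = 33.4966


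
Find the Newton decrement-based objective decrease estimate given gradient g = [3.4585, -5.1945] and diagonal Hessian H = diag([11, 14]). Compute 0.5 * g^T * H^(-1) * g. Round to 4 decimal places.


Step 1: H is diagonal, so H^(-1) * g = [0.3144, -0.371].
Step 2: g^T H^(-1) g = sum_i g_i^2 / H_ii
  = (3.4585)^2/11 + (-5.1945)^2/14
  = 1.0874 + 1.9273 = 3.0147
Step 3: Objective decrease = 0.5 * g^T H^(-1) g = 1.5074


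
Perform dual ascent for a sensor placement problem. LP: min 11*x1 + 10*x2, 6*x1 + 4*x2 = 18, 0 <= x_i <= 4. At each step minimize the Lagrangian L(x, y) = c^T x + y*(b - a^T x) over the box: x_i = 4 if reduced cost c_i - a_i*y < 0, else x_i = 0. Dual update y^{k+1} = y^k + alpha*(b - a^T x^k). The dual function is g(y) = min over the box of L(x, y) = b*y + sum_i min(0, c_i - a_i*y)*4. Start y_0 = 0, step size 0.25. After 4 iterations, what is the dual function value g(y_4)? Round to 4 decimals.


Dual ascent for LP: min 11*x1 + 10*x2, 6*x1 + 4*x2 = 18, 0 <= x_i <= 4
Step 1: y^k = 0.0, reduced costs: (11.0, 10.0)
  x^k = (0.0, 0.0), subgradient = b - a^T x = 18.0
  y^{k+1} = 0.0 + 0.25*18.0 = 4.5
Step 2: y^k = 4.5, reduced costs: (-16.0, -8.0)
  x^k = (4.0, 4.0), subgradient = b - a^T x = -22.0
  y^{k+1} = 4.5 + 0.25*-22.0 = -1.0
Step 3: y^k = -1.0, reduced costs: (17.0, 14.0)
  x^k = (0.0, 0.0), subgradient = b - a^T x = 18.0
  y^{k+1} = -1.0 + 0.25*18.0 = 3.5
Step 4: y^k = 3.5, reduced costs: (-10.0, -4.0)
  x^k = (4.0, 4.0), subgradient = b - a^T x = -22.0
  y^{k+1} = 3.5 + 0.25*-22.0 = -2.0
Dual objective at y_4 = -2.0: reduced costs (23.0, 18.0), box minimizer x = (0.0, 0.0)
g(y_4) = b*y + (c1 - a1*y)*x1 + (c2 - a2*y)*x2 = 18*(-2.0) + 23.0*0.0 + 18.0*0.0 = -36.0 + 0.0 + 0.0 = -36.0


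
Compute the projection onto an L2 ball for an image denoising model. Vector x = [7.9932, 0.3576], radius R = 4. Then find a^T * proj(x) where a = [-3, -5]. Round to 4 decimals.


Step 1: Compute ||x|| (intermediates to 6 decimals).
||x|| = sqrt(7.9932^2 + 0.3576^2) = 8.001195
Step 2: Project.
Since ||x|| > R, scale = R/||x|| = 4/8.001195 = 0.499925, proj(x) = scale * x
proj(x) = [3.996001, 0.178773]
Step 3: Dot product.
a^T * proj(x) = -3*3.996001 - 5*0.178773 = -12.8819


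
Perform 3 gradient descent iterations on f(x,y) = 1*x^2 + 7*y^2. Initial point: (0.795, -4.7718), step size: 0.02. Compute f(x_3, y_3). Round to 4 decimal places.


Gradient descent on f(x,y) = 1*x^2 + 7*y^2.
Starting point: (0.795, -4.7718), alpha = 0.02
Step 1: grad_x = 2*1*0.795 = 1.59, grad_y = 2*7*-4.7718 = -66.8052
  x_1 = 0.795 - 0.02*1.59 = 0.7632
  y_1 = -4.7718 - 0.02*-66.8052 = -3.4357
Step 2: grad_x = 2*1*0.7632 = 1.5264, grad_y = 2*7*-3.4357 = -48.0997
  x_2 = 0.7632 - 0.02*1.5264 = 0.7327
  y_2 = -3.4357 - 0.02*-48.0997 = -2.4737
Step 3: grad_x = 2*1*0.7327 = 1.4653, grad_y = 2*7*-2.4737 = -34.6318
  x_3 = 0.7327 - 0.02*1.4653 = 0.7034
  y_3 = -2.4737 - 0.02*-34.6318 = -1.7811
f(0.7034, -1.7811) = 1*0.7034^2 + 7*(-1.7811)^2 = 22.7001


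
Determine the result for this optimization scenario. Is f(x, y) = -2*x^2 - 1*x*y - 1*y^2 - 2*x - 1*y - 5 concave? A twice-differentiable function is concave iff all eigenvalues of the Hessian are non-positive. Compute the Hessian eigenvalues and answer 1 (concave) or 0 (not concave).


The Hessian of f(x,y) = -2*x^2 - 1*x*y - 1*y^2 - 2*x - 1*y - 5 is:
H = [[-4, -1], [-1, -2]]
Trace = -4 - 2 = -6
Determinant = -4*-2 - (-1)^2 = 7
Discriminant = (-6)^2 - 4*7 = 8.0
Eigenvalues: lambda_1 = -4.4142, lambda_2 = -1.5858
The function is concave.

1
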